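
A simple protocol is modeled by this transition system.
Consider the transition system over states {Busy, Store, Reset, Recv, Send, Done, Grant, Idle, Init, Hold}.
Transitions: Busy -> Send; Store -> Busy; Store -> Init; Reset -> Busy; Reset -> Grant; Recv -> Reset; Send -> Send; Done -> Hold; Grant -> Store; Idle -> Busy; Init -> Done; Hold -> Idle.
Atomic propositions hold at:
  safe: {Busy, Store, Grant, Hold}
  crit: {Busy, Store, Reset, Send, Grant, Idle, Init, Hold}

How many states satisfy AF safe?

9

AF safe: least fixpoint, start Z0 = {Busy, Store, Grant, Hold}, add states with every successor in Z. Z1 = {Busy, Store, Reset, Done, Grant, Idle, Hold}; Z2 = {Busy, Store, Reset, Recv, Done, Grant, Idle, Init, Hold}; fixed.
Sat(AF safe) = {Busy, Store, Reset, Recv, Done, Grant, Idle, Init, Hold}
|Sat(AF safe)| = |{Busy, Store, Reset, Recv, Done, Grant, Idle, Init, Hold}| = 9.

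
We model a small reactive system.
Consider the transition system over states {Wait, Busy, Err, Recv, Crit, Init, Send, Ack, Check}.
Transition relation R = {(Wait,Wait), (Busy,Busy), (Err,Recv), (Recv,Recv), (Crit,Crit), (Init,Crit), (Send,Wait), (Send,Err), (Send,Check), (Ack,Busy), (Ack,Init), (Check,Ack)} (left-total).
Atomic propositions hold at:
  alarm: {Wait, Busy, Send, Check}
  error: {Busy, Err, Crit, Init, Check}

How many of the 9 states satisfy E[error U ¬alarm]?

6

Sat(¬alarm) = {Err, Recv, Crit, Init, Ack}
E[error U ¬alarm]: least fixpoint, start Z0 = Sat(¬alarm) = {Err, Recv, Crit, Init, Ack}, add states in Sat(error) with some successor in Z. Z1 = {Err, Recv, Crit, Init, Ack, Check}; fixed.
Sat(E[error U ¬alarm]) = {Err, Recv, Crit, Init, Ack, Check}
|Sat(E[error U ¬alarm])| = |{Err, Recv, Crit, Init, Ack, Check}| = 6.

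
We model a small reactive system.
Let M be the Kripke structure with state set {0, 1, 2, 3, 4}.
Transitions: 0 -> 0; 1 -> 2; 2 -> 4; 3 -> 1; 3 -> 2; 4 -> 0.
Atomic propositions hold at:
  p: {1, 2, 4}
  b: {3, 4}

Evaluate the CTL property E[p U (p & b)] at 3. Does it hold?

Sat(p & b) = {4}
E[p U (p & b)]: least fixpoint, start Z0 = Sat((p & b)) = {4}, add states in Sat(p) with some successor in Z. Z1 = {2, 4}; Z2 = {1, 2, 4}; fixed.
Sat(E[p U (p & b)]) = {1, 2, 4}
3 ∉ Sat(E[p U (p & b)]) = {1, 2, 4}, so the formula does not hold at 3.

No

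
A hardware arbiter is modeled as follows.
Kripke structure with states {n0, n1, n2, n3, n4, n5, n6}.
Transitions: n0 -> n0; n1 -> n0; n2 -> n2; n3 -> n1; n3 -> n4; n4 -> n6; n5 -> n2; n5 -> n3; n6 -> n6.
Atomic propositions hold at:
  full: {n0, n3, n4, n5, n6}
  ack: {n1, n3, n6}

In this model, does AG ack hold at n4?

AG ack: greatest fixpoint, start Z0 = {n1, n3, n6}, keep only states in Sat with every successor in Z. Z1 = {n6}; fixed.
Sat(AG ack) = {n6}
n4 ∉ Sat(AG ack) = {n6}, so the formula does not hold at n4.

No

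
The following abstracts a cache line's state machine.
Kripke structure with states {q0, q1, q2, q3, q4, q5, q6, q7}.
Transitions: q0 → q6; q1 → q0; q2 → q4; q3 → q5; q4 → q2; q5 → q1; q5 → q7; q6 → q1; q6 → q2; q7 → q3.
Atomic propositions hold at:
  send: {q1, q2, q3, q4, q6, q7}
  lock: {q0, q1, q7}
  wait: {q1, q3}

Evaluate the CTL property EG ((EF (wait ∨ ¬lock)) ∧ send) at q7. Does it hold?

Sat(¬lock) = {q2, q3, q4, q5, q6}
Sat(wait ∨ ¬lock) = {q1, q2, q3, q4, q5, q6}
EF (wait ∨ ¬lock): least fixpoint, start Z0 = {q1, q2, q3, q4, q5, q6}, add states with some successor in Z. Z1 = {q0, q1, q2, q3, q4, q5, q6, q7}; fixed.
Sat(EF (wait ∨ ¬lock)) = {q0, q1, q2, q3, q4, q5, q6, q7}
Sat((EF (wait ∨ ¬lock)) ∧ send) = {q1, q2, q3, q4, q6, q7}
EG ((EF (wait ∨ ¬lock)) ∧ send): greatest fixpoint, start Z0 = {q1, q2, q3, q4, q6, q7}, keep only states in Sat with some successor in Z. Z1 = {q2, q4, q6, q7}; Z2 = {q2, q4, q6}; fixed.
Sat(EG ((EF (wait ∨ ¬lock)) ∧ send)) = {q2, q4, q6}
q7 ∉ Sat(EG ((EF (wait ∨ ¬lock)) ∧ send)) = {q2, q4, q6}, so the formula does not hold at q7.

No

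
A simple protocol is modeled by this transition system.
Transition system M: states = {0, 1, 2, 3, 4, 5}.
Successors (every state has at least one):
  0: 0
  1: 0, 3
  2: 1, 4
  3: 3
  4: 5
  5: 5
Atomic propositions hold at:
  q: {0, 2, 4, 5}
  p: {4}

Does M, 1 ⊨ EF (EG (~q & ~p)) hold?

Yes

Sat(~q) = {1, 3}
Sat(~p) = {0, 1, 2, 3, 5}
Sat(~q & ~p) = {1, 3}
EG (~q & ~p): greatest fixpoint, start Z0 = {1, 3}, keep only states in Sat with some successor in Z. Already a fixed point.
Sat(EG (~q & ~p)) = {1, 3}
EF (EG (~q & ~p)): least fixpoint, start Z0 = {1, 3}, add states with some successor in Z. Z1 = {1, 2, 3}; fixed.
Sat(EF (EG (~q & ~p))) = {1, 2, 3}
1 ∈ Sat(EF (EG (~q & ~p))) = {1, 2, 3}, so the formula holds at 1.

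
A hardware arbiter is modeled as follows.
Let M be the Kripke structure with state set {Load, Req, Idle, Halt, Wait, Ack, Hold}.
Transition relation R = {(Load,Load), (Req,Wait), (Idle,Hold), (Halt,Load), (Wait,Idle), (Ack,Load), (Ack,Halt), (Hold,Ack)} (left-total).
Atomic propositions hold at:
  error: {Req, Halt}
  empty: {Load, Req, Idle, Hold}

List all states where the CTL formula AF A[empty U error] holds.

A[empty U error]: least fixpoint, start Z0 = Sat(error) = {Req, Halt}, add states in Sat(empty) with every successor in Z. Already a fixed point.
Sat(A[empty U error]) = {Req, Halt}
AF A[empty U error]: least fixpoint, start Z0 = {Req, Halt}, add states with every successor in Z. Already a fixed point.
Sat(AF A[empty U error]) = {Req, Halt}

{Req, Halt}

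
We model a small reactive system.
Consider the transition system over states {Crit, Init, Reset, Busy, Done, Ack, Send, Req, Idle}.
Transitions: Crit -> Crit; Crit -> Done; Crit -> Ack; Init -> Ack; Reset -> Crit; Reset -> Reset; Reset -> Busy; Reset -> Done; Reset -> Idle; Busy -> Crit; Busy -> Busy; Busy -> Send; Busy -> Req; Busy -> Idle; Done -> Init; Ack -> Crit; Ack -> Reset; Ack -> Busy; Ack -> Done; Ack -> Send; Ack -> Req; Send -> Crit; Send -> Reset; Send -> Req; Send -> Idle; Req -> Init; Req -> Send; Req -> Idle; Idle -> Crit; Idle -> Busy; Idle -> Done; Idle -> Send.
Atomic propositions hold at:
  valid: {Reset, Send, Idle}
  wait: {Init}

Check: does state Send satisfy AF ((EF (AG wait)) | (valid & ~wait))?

AG wait: greatest fixpoint, start Z0 = {Init}, keep only states in Sat with every successor in Z. Z1 = ∅; fixed.
Sat(AG wait) = ∅
EF (AG wait): least fixpoint, start Z0 = ∅, add states with some successor in Z. Already a fixed point.
Sat(EF (AG wait)) = ∅
Sat(~wait) = {Crit, Reset, Busy, Done, Ack, Send, Req, Idle}
Sat(valid & ~wait) = {Reset, Send, Idle}
Sat((EF (AG wait)) | (valid & ~wait)) = {Reset, Send, Idle}
AF ((EF (AG wait)) | (valid & ~wait)): least fixpoint, start Z0 = {Reset, Send, Idle}, add states with every successor in Z. Already a fixed point.
Sat(AF ((EF (AG wait)) | (valid & ~wait))) = {Reset, Send, Idle}
Send ∈ Sat(AF ((EF (AG wait)) | (valid & ~wait))) = {Reset, Send, Idle}, so the formula holds at Send.

Yes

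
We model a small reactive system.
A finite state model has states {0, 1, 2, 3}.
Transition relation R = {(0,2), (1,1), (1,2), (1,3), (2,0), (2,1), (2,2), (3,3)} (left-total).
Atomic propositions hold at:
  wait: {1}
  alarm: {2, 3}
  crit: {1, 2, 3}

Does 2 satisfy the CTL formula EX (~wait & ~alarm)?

Yes

Sat(~wait) = {0, 2, 3}
Sat(~alarm) = {0, 1}
Sat(~wait & ~alarm) = {0}
Sat(EX (~wait & ~alarm)) = {s : some successor in {0}} = {2}
2 ∈ Sat(EX (~wait & ~alarm)) = {2}, so the formula holds at 2.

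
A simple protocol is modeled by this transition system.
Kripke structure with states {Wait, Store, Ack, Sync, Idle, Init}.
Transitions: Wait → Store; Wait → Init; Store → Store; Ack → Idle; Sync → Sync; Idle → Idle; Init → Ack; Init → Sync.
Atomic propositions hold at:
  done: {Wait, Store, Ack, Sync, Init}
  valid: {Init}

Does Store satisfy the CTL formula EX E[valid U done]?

Yes

E[valid U done]: least fixpoint, start Z0 = Sat(done) = {Wait, Store, Ack, Sync, Init}, add states in Sat(valid) with some successor in Z. Already a fixed point.
Sat(E[valid U done]) = {Wait, Store, Ack, Sync, Init}
Sat(EX E[valid U done]) = {s : some successor in {Wait, Store, Ack, Sync, Init}} = {Wait, Store, Sync, Init}
Store ∈ Sat(EX E[valid U done]) = {Wait, Store, Sync, Init}, so the formula holds at Store.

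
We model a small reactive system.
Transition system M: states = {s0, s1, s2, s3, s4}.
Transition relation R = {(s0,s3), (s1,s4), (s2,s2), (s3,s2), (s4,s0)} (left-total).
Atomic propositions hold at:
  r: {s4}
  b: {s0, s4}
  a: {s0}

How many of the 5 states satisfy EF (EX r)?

1

Sat(EX r) = {s : some successor in {s4}} = {s1}
EF (EX r): least fixpoint, start Z0 = {s1}, add states with some successor in Z. Already a fixed point.
Sat(EF (EX r)) = {s1}
|Sat(EF (EX r))| = |{s1}| = 1.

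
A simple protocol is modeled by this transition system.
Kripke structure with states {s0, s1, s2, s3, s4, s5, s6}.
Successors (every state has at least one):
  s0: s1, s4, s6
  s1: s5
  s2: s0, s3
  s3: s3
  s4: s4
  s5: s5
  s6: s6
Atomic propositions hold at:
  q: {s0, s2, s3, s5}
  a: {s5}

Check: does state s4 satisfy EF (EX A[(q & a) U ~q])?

Yes

Sat(q & a) = {s5}
Sat(~q) = {s1, s4, s6}
A[(q & a) U ~q]: least fixpoint, start Z0 = Sat(~q) = {s1, s4, s6}, add states in Sat(q & a) with every successor in Z. Already a fixed point.
Sat(A[(q & a) U ~q]) = {s1, s4, s6}
Sat(EX A[(q & a) U ~q]) = {s : some successor in {s1, s4, s6}} = {s0, s4, s6}
EF (EX A[(q & a) U ~q]): least fixpoint, start Z0 = {s0, s4, s6}, add states with some successor in Z. Z1 = {s0, s2, s4, s6}; fixed.
Sat(EF (EX A[(q & a) U ~q])) = {s0, s2, s4, s6}
s4 ∈ Sat(EF (EX A[(q & a) U ~q])) = {s0, s2, s4, s6}, so the formula holds at s4.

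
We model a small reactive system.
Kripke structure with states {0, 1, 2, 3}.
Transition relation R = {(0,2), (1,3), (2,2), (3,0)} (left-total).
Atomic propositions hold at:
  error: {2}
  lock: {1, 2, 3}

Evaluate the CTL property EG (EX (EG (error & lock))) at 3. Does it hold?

Sat(error & lock) = {2}
EG (error & lock): greatest fixpoint, start Z0 = {2}, keep only states in Sat with some successor in Z. Already a fixed point.
Sat(EG (error & lock)) = {2}
Sat(EX (EG (error & lock))) = {s : some successor in {2}} = {0, 2}
EG (EX (EG (error & lock))): greatest fixpoint, start Z0 = {0, 2}, keep only states in Sat with some successor in Z. Already a fixed point.
Sat(EG (EX (EG (error & lock)))) = {0, 2}
3 ∉ Sat(EG (EX (EG (error & lock)))) = {0, 2}, so the formula does not hold at 3.

No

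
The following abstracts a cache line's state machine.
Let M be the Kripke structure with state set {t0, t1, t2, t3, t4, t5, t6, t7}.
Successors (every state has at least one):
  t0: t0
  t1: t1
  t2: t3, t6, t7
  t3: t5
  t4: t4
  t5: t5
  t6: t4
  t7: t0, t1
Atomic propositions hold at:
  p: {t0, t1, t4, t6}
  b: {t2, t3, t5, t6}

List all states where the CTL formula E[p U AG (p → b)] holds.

Sat(p → b) = {t2, t3, t5, t6, t7}
AG (p → b): greatest fixpoint, start Z0 = {t2, t3, t5, t6, t7}, keep only states in Sat with every successor in Z. Z1 = {t2, t3, t5}; Z2 = {t3, t5}; fixed.
Sat(AG (p → b)) = {t3, t5}
E[p U AG (p → b)]: least fixpoint, start Z0 = Sat(AG (p → b)) = {t3, t5}, add states in Sat(p) with some successor in Z. Already a fixed point.
Sat(E[p U AG (p → b)]) = {t3, t5}

{t3, t5}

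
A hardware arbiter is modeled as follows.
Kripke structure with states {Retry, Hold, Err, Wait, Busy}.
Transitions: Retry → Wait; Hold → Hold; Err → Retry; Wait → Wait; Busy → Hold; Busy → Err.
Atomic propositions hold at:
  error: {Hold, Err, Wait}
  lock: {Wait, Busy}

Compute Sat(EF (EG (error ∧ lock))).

Sat(error ∧ lock) = {Wait}
EG (error ∧ lock): greatest fixpoint, start Z0 = {Wait}, keep only states in Sat with some successor in Z. Already a fixed point.
Sat(EG (error ∧ lock)) = {Wait}
EF (EG (error ∧ lock)): least fixpoint, start Z0 = {Wait}, add states with some successor in Z. Z1 = {Retry, Wait}; Z2 = {Retry, Err, Wait}; Z3 = {Retry, Err, Wait, Busy}; fixed.
Sat(EF (EG (error ∧ lock))) = {Retry, Err, Wait, Busy}

{Retry, Err, Wait, Busy}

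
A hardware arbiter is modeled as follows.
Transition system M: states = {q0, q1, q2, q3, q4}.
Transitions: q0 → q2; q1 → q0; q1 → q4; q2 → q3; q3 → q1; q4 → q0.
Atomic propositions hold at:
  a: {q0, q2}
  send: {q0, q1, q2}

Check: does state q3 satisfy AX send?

Sat(AX send) = {s : every successor in {q0, q1, q2}} = {q0, q3, q4}
q3 ∈ Sat(AX send) = {q0, q3, q4}, so the formula holds at q3.

Yes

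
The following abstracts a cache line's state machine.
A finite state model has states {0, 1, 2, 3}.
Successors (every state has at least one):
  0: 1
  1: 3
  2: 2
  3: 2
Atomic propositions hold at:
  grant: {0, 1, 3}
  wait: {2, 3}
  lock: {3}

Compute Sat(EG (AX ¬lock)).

Sat(¬lock) = {0, 1, 2}
Sat(AX ¬lock) = {s : every successor in {0, 1, 2}} = {0, 2, 3}
EG (AX ¬lock): greatest fixpoint, start Z0 = {0, 2, 3}, keep only states in Sat with some successor in Z. Z1 = {2, 3}; fixed.
Sat(EG (AX ¬lock)) = {2, 3}

{2, 3}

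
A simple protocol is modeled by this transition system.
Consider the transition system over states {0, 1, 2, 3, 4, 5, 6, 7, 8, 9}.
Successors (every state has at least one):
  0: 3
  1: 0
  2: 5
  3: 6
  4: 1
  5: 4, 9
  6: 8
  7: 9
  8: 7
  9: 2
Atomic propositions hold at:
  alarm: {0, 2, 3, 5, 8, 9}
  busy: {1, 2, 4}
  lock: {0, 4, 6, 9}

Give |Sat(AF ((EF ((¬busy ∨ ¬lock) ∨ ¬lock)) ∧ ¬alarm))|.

Sat(¬busy) = {0, 3, 5, 6, 7, 8, 9}
Sat(¬lock) = {1, 2, 3, 5, 7, 8}
Sat(¬busy ∨ ¬lock) = {0, 1, 2, 3, 5, 6, 7, 8, 9}
Sat((¬busy ∨ ¬lock) ∨ ¬lock) = {0, 1, 2, 3, 5, 6, 7, 8, 9}
EF ((¬busy ∨ ¬lock) ∨ ¬lock): least fixpoint, start Z0 = {0, 1, 2, 3, 5, 6, 7, 8, 9}, add states with some successor in Z. Z1 = {0, 1, 2, 3, 4, 5, 6, 7, 8, 9}; fixed.
Sat(EF ((¬busy ∨ ¬lock) ∨ ¬lock)) = {0, 1, 2, 3, 4, 5, 6, 7, 8, 9}
Sat(¬alarm) = {1, 4, 6, 7}
Sat((EF ((¬busy ∨ ¬lock) ∨ ¬lock)) ∧ ¬alarm) = {1, 4, 6, 7}
AF ((EF ((¬busy ∨ ¬lock) ∨ ¬lock)) ∧ ¬alarm): least fixpoint, start Z0 = {1, 4, 6, 7}, add states with every successor in Z. Z1 = {1, 3, 4, 6, 7, 8}; Z2 = {0, 1, 3, 4, 6, 7, 8}; fixed.
Sat(AF ((EF ((¬busy ∨ ¬lock) ∨ ¬lock)) ∧ ¬alarm)) = {0, 1, 3, 4, 6, 7, 8}
|Sat(AF ((EF ((¬busy ∨ ¬lock) ∨ ¬lock)) ∧ ¬alarm))| = |{0, 1, 3, 4, 6, 7, 8}| = 7.

7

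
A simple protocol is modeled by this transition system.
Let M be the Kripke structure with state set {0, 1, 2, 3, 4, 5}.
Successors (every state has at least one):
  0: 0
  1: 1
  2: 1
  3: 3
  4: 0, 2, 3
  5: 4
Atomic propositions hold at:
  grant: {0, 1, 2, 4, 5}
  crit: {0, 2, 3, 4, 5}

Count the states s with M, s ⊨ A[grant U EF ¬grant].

Sat(¬grant) = {3}
EF ¬grant: least fixpoint, start Z0 = {3}, add states with some successor in Z. Z1 = {3, 4}; Z2 = {3, 4, 5}; fixed.
Sat(EF ¬grant) = {3, 4, 5}
A[grant U EF ¬grant]: least fixpoint, start Z0 = Sat(EF ¬grant) = {3, 4, 5}, add states in Sat(grant) with every successor in Z. Already a fixed point.
Sat(A[grant U EF ¬grant]) = {3, 4, 5}
|Sat(A[grant U EF ¬grant])| = |{3, 4, 5}| = 3.

3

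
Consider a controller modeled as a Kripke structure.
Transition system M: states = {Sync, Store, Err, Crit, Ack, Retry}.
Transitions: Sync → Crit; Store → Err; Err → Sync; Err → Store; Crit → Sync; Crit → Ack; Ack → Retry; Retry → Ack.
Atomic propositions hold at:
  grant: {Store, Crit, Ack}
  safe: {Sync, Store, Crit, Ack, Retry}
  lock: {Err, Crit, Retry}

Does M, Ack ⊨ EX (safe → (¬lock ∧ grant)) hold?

Sat(¬lock) = {Sync, Store, Ack}
Sat(¬lock ∧ grant) = {Store, Ack}
Sat(safe → (¬lock ∧ grant)) = {Store, Err, Ack}
Sat(EX (safe → (¬lock ∧ grant))) = {s : some successor in {Store, Err, Ack}} = {Store, Err, Crit, Retry}
Ack ∉ Sat(EX (safe → (¬lock ∧ grant))) = {Store, Err, Crit, Retry}, so the formula does not hold at Ack.

No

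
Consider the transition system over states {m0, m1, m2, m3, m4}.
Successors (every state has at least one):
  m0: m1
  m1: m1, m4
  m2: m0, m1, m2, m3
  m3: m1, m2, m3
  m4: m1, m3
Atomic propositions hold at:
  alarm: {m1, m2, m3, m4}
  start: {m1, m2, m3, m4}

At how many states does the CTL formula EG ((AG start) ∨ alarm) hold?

AG start: greatest fixpoint, start Z0 = {m1, m2, m3, m4}, keep only states in Sat with every successor in Z. Z1 = {m1, m3, m4}; Z2 = {m1, m4}; Z3 = {m1}; Z4 = ∅; fixed.
Sat(AG start) = ∅
Sat((AG start) ∨ alarm) = {m1, m2, m3, m4}
EG ((AG start) ∨ alarm): greatest fixpoint, start Z0 = {m1, m2, m3, m4}, keep only states in Sat with some successor in Z. Already a fixed point.
Sat(EG ((AG start) ∨ alarm)) = {m1, m2, m3, m4}
|Sat(EG ((AG start) ∨ alarm))| = |{m1, m2, m3, m4}| = 4.

4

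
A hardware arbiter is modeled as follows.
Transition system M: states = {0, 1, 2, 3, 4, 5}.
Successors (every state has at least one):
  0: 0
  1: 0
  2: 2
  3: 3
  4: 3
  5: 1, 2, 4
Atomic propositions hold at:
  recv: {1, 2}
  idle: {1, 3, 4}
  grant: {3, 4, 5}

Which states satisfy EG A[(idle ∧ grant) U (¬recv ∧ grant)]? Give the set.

{3, 4, 5}

Sat(idle ∧ grant) = {3, 4}
Sat(¬recv) = {0, 3, 4, 5}
Sat(¬recv ∧ grant) = {3, 4, 5}
A[(idle ∧ grant) U (¬recv ∧ grant)]: least fixpoint, start Z0 = Sat((¬recv ∧ grant)) = {3, 4, 5}, add states in Sat(idle ∧ grant) with every successor in Z. Already a fixed point.
Sat(A[(idle ∧ grant) U (¬recv ∧ grant)]) = {3, 4, 5}
EG A[(idle ∧ grant) U (¬recv ∧ grant)]: greatest fixpoint, start Z0 = {3, 4, 5}, keep only states in Sat with some successor in Z. Already a fixed point.
Sat(EG A[(idle ∧ grant) U (¬recv ∧ grant)]) = {3, 4, 5}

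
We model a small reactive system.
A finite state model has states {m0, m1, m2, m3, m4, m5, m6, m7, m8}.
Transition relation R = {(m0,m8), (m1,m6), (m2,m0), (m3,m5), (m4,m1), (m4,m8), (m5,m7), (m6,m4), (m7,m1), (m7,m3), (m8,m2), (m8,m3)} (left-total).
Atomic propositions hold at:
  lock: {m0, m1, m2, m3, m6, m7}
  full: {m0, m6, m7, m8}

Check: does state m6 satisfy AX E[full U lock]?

E[full U lock]: least fixpoint, start Z0 = Sat(lock) = {m0, m1, m2, m3, m6, m7}, add states in Sat(full) with some successor in Z. Z1 = {m0, m1, m2, m3, m6, m7, m8}; fixed.
Sat(E[full U lock]) = {m0, m1, m2, m3, m6, m7, m8}
Sat(AX E[full U lock]) = {s : every successor in {m0, m1, m2, m3, m6, m7, m8}} = {m0, m1, m2, m4, m5, m7, m8}
m6 ∉ Sat(AX E[full U lock]) = {m0, m1, m2, m4, m5, m7, m8}, so the formula does not hold at m6.

No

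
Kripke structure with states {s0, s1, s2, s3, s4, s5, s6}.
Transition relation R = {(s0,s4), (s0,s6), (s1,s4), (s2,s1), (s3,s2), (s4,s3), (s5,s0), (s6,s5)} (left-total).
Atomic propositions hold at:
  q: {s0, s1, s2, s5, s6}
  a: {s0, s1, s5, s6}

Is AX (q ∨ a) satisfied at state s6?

Sat(q ∨ a) = {s0, s1, s2, s5, s6}
Sat(AX (q ∨ a)) = {s : every successor in {s0, s1, s2, s5, s6}} = {s2, s3, s5, s6}
s6 ∈ Sat(AX (q ∨ a)) = {s2, s3, s5, s6}, so the formula holds at s6.

Yes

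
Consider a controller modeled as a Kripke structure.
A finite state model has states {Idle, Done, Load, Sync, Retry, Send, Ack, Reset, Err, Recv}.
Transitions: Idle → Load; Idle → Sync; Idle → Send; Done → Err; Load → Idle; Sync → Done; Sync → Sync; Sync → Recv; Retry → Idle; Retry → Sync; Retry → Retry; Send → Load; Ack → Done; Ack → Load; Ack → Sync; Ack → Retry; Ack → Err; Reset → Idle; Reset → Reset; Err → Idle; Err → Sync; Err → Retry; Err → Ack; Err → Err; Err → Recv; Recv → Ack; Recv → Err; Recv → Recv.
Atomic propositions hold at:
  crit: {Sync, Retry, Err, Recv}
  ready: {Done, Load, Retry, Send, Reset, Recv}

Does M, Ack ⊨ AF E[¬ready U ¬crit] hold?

Yes

Sat(¬ready) = {Idle, Sync, Ack, Err}
Sat(¬crit) = {Idle, Done, Load, Send, Ack, Reset}
E[¬ready U ¬crit]: least fixpoint, start Z0 = Sat(¬crit) = {Idle, Done, Load, Send, Ack, Reset}, add states in Sat(¬ready) with some successor in Z. Z1 = {Idle, Done, Load, Sync, Send, Ack, Reset, Err}; fixed.
Sat(E[¬ready U ¬crit]) = {Idle, Done, Load, Sync, Send, Ack, Reset, Err}
AF E[¬ready U ¬crit]: least fixpoint, start Z0 = {Idle, Done, Load, Sync, Send, Ack, Reset, Err}, add states with every successor in Z. Already a fixed point.
Sat(AF E[¬ready U ¬crit]) = {Idle, Done, Load, Sync, Send, Ack, Reset, Err}
Ack ∈ Sat(AF E[¬ready U ¬crit]) = {Idle, Done, Load, Sync, Send, Ack, Reset, Err}, so the formula holds at Ack.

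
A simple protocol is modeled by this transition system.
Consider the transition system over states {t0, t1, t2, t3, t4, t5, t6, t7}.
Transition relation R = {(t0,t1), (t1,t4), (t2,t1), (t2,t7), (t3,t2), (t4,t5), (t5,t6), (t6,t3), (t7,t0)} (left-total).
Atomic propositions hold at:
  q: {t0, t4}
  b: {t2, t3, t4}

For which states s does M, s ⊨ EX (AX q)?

Sat(AX q) = {s : every successor in {t0, t4}} = {t1, t7}
Sat(EX (AX q)) = {s : some successor in {t1, t7}} = {t0, t2}

{t0, t2}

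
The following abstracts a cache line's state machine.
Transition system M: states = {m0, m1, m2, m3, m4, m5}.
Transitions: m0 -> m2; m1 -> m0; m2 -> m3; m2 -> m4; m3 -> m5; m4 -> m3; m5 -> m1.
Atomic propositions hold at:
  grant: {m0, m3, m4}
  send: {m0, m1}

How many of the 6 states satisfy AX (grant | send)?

Sat(grant | send) = {m0, m1, m3, m4}
Sat(AX (grant | send)) = {s : every successor in {m0, m1, m3, m4}} = {m1, m2, m4, m5}
|Sat(AX (grant | send))| = |{m1, m2, m4, m5}| = 4.

4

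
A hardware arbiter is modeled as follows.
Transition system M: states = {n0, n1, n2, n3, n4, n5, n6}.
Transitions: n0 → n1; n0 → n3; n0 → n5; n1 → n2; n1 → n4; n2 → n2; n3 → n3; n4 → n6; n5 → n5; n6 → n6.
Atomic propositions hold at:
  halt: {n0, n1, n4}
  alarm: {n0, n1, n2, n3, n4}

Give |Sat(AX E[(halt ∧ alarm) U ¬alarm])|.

3

Sat(halt ∧ alarm) = {n0, n1, n4}
Sat(¬alarm) = {n5, n6}
E[(halt ∧ alarm) U ¬alarm]: least fixpoint, start Z0 = Sat(¬alarm) = {n5, n6}, add states in Sat(halt ∧ alarm) with some successor in Z. Z1 = {n0, n4, n5, n6}; Z2 = {n0, n1, n4, n5, n6}; fixed.
Sat(E[(halt ∧ alarm) U ¬alarm]) = {n0, n1, n4, n5, n6}
Sat(AX E[(halt ∧ alarm) U ¬alarm]) = {s : every successor in {n0, n1, n4, n5, n6}} = {n4, n5, n6}
|Sat(AX E[(halt ∧ alarm) U ¬alarm])| = |{n4, n5, n6}| = 3.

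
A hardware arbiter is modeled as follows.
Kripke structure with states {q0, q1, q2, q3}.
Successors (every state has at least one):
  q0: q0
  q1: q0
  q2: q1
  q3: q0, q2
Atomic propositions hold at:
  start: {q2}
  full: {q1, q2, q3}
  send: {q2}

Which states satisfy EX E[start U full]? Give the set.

{q2, q3}

E[start U full]: least fixpoint, start Z0 = Sat(full) = {q1, q2, q3}, add states in Sat(start) with some successor in Z. Already a fixed point.
Sat(E[start U full]) = {q1, q2, q3}
Sat(EX E[start U full]) = {s : some successor in {q1, q2, q3}} = {q2, q3}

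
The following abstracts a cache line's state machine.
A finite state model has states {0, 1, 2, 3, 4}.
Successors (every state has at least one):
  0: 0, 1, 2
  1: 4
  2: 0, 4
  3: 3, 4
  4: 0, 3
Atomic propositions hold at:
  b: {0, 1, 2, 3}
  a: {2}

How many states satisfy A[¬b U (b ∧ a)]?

Sat(¬b) = {4}
Sat(b ∧ a) = {2}
A[¬b U (b ∧ a)]: least fixpoint, start Z0 = Sat((b ∧ a)) = {2}, add states in Sat(¬b) with every successor in Z. Already a fixed point.
Sat(A[¬b U (b ∧ a)]) = {2}
|Sat(A[¬b U (b ∧ a)])| = |{2}| = 1.

1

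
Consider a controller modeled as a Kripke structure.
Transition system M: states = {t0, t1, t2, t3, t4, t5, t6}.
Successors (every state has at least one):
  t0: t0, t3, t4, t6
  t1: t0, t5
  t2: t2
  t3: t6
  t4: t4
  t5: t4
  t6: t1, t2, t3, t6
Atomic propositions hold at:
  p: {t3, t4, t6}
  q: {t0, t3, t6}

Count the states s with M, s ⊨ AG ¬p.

Sat(¬p) = {t0, t1, t2, t5}
AG ¬p: greatest fixpoint, start Z0 = {t0, t1, t2, t5}, keep only states in Sat with every successor in Z. Z1 = {t1, t2}; Z2 = {t2}; fixed.
Sat(AG ¬p) = {t2}
|Sat(AG ¬p)| = |{t2}| = 1.

1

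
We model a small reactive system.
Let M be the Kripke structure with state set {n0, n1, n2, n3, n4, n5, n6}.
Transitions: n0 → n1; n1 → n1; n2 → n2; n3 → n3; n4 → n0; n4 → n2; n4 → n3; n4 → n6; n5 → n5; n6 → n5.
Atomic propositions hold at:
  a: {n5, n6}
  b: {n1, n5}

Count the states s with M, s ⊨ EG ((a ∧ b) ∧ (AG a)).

Sat(a ∧ b) = {n5}
AG a: greatest fixpoint, start Z0 = {n5, n6}, keep only states in Sat with every successor in Z. Already a fixed point.
Sat(AG a) = {n5, n6}
Sat((a ∧ b) ∧ (AG a)) = {n5}
EG ((a ∧ b) ∧ (AG a)): greatest fixpoint, start Z0 = {n5}, keep only states in Sat with some successor in Z. Already a fixed point.
Sat(EG ((a ∧ b) ∧ (AG a))) = {n5}
|Sat(EG ((a ∧ b) ∧ (AG a)))| = |{n5}| = 1.

1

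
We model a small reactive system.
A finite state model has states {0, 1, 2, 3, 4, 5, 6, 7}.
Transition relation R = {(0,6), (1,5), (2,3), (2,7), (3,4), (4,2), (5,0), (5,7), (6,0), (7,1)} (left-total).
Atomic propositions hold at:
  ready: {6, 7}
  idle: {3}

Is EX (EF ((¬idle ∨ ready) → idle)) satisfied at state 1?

Sat(¬idle) = {0, 1, 2, 4, 5, 6, 7}
Sat(¬idle ∨ ready) = {0, 1, 2, 4, 5, 6, 7}
Sat((¬idle ∨ ready) → idle) = {3}
EF ((¬idle ∨ ready) → idle): least fixpoint, start Z0 = {3}, add states with some successor in Z. Z1 = {2, 3}; Z2 = {2, 3, 4}; fixed.
Sat(EF ((¬idle ∨ ready) → idle)) = {2, 3, 4}
Sat(EX (EF ((¬idle ∨ ready) → idle))) = {s : some successor in {2, 3, 4}} = {2, 3, 4}
1 ∉ Sat(EX (EF ((¬idle ∨ ready) → idle))) = {2, 3, 4}, so the formula does not hold at 1.

No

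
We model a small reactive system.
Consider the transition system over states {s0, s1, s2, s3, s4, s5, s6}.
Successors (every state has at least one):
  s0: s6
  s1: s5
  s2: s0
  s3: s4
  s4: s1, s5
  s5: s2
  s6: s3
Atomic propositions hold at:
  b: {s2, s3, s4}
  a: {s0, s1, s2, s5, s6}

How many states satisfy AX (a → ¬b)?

Sat(¬b) = {s0, s1, s5, s6}
Sat(a → ¬b) = {s0, s1, s3, s4, s5, s6}
Sat(AX (a → ¬b)) = {s : every successor in {s0, s1, s3, s4, s5, s6}} = {s0, s1, s2, s3, s4, s6}
|Sat(AX (a → ¬b))| = |{s0, s1, s2, s3, s4, s6}| = 6.

6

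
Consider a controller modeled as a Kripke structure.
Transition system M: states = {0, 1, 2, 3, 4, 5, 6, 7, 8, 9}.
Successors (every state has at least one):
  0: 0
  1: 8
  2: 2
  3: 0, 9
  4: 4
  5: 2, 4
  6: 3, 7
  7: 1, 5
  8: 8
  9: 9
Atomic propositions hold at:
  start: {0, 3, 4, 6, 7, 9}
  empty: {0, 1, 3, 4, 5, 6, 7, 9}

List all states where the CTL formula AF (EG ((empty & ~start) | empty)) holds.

{0, 3, 4, 5, 6, 7, 9}

Sat(~start) = {1, 2, 5, 8}
Sat(empty & ~start) = {1, 5}
Sat((empty & ~start) | empty) = {0, 1, 3, 4, 5, 6, 7, 9}
EG ((empty & ~start) | empty): greatest fixpoint, start Z0 = {0, 1, 3, 4, 5, 6, 7, 9}, keep only states in Sat with some successor in Z. Z1 = {0, 3, 4, 5, 6, 7, 9}; fixed.
Sat(EG ((empty & ~start) | empty)) = {0, 3, 4, 5, 6, 7, 9}
AF (EG ((empty & ~start) | empty)): least fixpoint, start Z0 = {0, 3, 4, 5, 6, 7, 9}, add states with every successor in Z. Already a fixed point.
Sat(AF (EG ((empty & ~start) | empty))) = {0, 3, 4, 5, 6, 7, 9}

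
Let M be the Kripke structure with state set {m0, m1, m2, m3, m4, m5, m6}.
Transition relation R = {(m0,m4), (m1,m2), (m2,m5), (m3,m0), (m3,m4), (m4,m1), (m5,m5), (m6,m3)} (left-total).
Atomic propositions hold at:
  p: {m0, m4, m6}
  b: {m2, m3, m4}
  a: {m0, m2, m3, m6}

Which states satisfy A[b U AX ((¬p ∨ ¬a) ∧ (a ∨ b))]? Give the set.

Sat(¬p) = {m1, m2, m3, m5}
Sat(¬a) = {m1, m4, m5}
Sat(¬p ∨ ¬a) = {m1, m2, m3, m4, m5}
Sat(a ∨ b) = {m0, m2, m3, m4, m6}
Sat((¬p ∨ ¬a) ∧ (a ∨ b)) = {m2, m3, m4}
Sat(AX ((¬p ∨ ¬a) ∧ (a ∨ b))) = {s : every successor in {m2, m3, m4}} = {m0, m1, m6}
A[b U AX ((¬p ∨ ¬a) ∧ (a ∨ b))]: least fixpoint, start Z0 = Sat(AX ((¬p ∨ ¬a) ∧ (a ∨ b))) = {m0, m1, m6}, add states in Sat(b) with every successor in Z. Z1 = {m0, m1, m4, m6}; Z2 = {m0, m1, m3, m4, m6}; fixed.
Sat(A[b U AX ((¬p ∨ ¬a) ∧ (a ∨ b))]) = {m0, m1, m3, m4, m6}

{m0, m1, m3, m4, m6}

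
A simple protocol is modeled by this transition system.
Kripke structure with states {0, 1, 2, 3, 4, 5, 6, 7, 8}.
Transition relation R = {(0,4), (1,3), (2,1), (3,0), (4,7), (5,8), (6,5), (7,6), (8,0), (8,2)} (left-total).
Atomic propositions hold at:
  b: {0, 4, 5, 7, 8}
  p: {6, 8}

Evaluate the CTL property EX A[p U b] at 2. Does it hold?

A[p U b]: least fixpoint, start Z0 = Sat(b) = {0, 4, 5, 7, 8}, add states in Sat(p) with every successor in Z. Z1 = {0, 4, 5, 6, 7, 8}; fixed.
Sat(A[p U b]) = {0, 4, 5, 6, 7, 8}
Sat(EX A[p U b]) = {s : some successor in {0, 4, 5, 6, 7, 8}} = {0, 3, 4, 5, 6, 7, 8}
2 ∉ Sat(EX A[p U b]) = {0, 3, 4, 5, 6, 7, 8}, so the formula does not hold at 2.

No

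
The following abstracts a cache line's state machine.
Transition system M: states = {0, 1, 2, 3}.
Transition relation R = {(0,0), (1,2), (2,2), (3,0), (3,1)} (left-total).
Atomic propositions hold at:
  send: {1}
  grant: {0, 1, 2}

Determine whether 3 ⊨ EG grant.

No

EG grant: greatest fixpoint, start Z0 = {0, 1, 2}, keep only states in Sat with some successor in Z. Already a fixed point.
Sat(EG grant) = {0, 1, 2}
3 ∉ Sat(EG grant) = {0, 1, 2}, so the formula does not hold at 3.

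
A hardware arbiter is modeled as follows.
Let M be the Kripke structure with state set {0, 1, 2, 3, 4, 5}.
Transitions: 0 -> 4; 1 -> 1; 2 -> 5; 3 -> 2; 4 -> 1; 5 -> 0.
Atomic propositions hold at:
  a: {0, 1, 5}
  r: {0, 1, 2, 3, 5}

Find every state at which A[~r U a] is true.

{0, 1, 4, 5}

Sat(~r) = {4}
A[~r U a]: least fixpoint, start Z0 = Sat(a) = {0, 1, 5}, add states in Sat(~r) with every successor in Z. Z1 = {0, 1, 4, 5}; fixed.
Sat(A[~r U a]) = {0, 1, 4, 5}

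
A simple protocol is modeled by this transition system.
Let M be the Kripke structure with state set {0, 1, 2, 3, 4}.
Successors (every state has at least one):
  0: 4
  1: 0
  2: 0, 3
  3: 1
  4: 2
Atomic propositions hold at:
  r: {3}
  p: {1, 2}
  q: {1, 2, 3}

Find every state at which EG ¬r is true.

Sat(¬r) = {0, 1, 2, 4}
EG ¬r: greatest fixpoint, start Z0 = {0, 1, 2, 4}, keep only states in Sat with some successor in Z. Already a fixed point.
Sat(EG ¬r) = {0, 1, 2, 4}

{0, 1, 2, 4}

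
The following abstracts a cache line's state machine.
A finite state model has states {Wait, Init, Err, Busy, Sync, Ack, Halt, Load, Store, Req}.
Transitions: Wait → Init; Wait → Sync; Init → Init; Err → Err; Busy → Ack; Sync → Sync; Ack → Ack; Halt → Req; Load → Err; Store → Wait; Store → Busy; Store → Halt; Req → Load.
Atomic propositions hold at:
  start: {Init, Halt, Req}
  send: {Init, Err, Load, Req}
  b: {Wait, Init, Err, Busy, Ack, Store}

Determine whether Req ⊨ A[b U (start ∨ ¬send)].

Sat(¬send) = {Wait, Busy, Sync, Ack, Halt, Store}
Sat(start ∨ ¬send) = {Wait, Init, Busy, Sync, Ack, Halt, Store, Req}
A[b U (start ∨ ¬send)]: least fixpoint, start Z0 = Sat((start ∨ ¬send)) = {Wait, Init, Busy, Sync, Ack, Halt, Store, Req}, add states in Sat(b) with every successor in Z. Already a fixed point.
Sat(A[b U (start ∨ ¬send)]) = {Wait, Init, Busy, Sync, Ack, Halt, Store, Req}
Req ∈ Sat(A[b U (start ∨ ¬send)]) = {Wait, Init, Busy, Sync, Ack, Halt, Store, Req}, so the formula holds at Req.

Yes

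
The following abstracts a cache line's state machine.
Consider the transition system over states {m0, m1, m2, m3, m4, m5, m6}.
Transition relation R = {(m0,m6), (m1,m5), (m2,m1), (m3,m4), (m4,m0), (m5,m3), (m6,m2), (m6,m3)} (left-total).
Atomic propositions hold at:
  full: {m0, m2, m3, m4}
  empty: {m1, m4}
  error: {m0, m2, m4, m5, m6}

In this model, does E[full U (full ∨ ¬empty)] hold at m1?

No

Sat(¬empty) = {m0, m2, m3, m5, m6}
Sat(full ∨ ¬empty) = {m0, m2, m3, m4, m5, m6}
E[full U (full ∨ ¬empty)]: least fixpoint, start Z0 = Sat((full ∨ ¬empty)) = {m0, m2, m3, m4, m5, m6}, add states in Sat(full) with some successor in Z. Already a fixed point.
Sat(E[full U (full ∨ ¬empty)]) = {m0, m2, m3, m4, m5, m6}
m1 ∉ Sat(E[full U (full ∨ ¬empty)]) = {m0, m2, m3, m4, m5, m6}, so the formula does not hold at m1.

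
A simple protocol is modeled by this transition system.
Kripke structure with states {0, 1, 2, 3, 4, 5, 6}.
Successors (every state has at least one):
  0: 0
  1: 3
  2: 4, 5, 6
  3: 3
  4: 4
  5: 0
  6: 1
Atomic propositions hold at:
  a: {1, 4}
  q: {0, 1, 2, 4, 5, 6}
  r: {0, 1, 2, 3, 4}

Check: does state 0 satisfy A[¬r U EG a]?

No

Sat(¬r) = {5, 6}
EG a: greatest fixpoint, start Z0 = {1, 4}, keep only states in Sat with some successor in Z. Z1 = {4}; fixed.
Sat(EG a) = {4}
A[¬r U EG a]: least fixpoint, start Z0 = Sat(EG a) = {4}, add states in Sat(¬r) with every successor in Z. Already a fixed point.
Sat(A[¬r U EG a]) = {4}
0 ∉ Sat(A[¬r U EG a]) = {4}, so the formula does not hold at 0.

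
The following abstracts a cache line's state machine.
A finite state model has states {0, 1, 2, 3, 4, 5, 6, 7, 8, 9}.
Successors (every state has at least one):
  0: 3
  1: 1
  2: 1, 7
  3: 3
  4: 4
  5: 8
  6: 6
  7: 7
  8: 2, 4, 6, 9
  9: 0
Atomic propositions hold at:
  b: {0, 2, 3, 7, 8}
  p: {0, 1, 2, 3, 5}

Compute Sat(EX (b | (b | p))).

Sat(b | p) = {0, 1, 2, 3, 5, 7, 8}
Sat(b | (b | p)) = {0, 1, 2, 3, 5, 7, 8}
Sat(EX (b | (b | p))) = {s : some successor in {0, 1, 2, 3, 5, 7, 8}} = {0, 1, 2, 3, 5, 7, 8, 9}

{0, 1, 2, 3, 5, 7, 8, 9}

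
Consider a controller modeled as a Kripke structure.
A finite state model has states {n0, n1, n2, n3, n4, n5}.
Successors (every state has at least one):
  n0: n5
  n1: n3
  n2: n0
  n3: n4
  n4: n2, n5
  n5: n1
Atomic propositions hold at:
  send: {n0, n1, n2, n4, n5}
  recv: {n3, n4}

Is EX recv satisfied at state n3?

Sat(EX recv) = {s : some successor in {n3, n4}} = {n1, n3}
n3 ∈ Sat(EX recv) = {n1, n3}, so the formula holds at n3.

Yes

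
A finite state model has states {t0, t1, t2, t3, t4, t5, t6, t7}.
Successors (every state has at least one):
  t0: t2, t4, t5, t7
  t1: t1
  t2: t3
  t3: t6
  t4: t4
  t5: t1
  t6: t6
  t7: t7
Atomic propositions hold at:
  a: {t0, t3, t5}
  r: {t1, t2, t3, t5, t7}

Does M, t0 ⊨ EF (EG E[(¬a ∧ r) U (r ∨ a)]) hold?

Sat(¬a) = {t1, t2, t4, t6, t7}
Sat(¬a ∧ r) = {t1, t2, t7}
Sat(r ∨ a) = {t0, t1, t2, t3, t5, t7}
E[(¬a ∧ r) U (r ∨ a)]: least fixpoint, start Z0 = Sat((r ∨ a)) = {t0, t1, t2, t3, t5, t7}, add states in Sat(¬a ∧ r) with some successor in Z. Already a fixed point.
Sat(E[(¬a ∧ r) U (r ∨ a)]) = {t0, t1, t2, t3, t5, t7}
EG E[(¬a ∧ r) U (r ∨ a)]: greatest fixpoint, start Z0 = {t0, t1, t2, t3, t5, t7}, keep only states in Sat with some successor in Z. Z1 = {t0, t1, t2, t5, t7}; Z2 = {t0, t1, t5, t7}; fixed.
Sat(EG E[(¬a ∧ r) U (r ∨ a)]) = {t0, t1, t5, t7}
EF (EG E[(¬a ∧ r) U (r ∨ a)]): least fixpoint, start Z0 = {t0, t1, t5, t7}, add states with some successor in Z. Already a fixed point.
Sat(EF (EG E[(¬a ∧ r) U (r ∨ a)])) = {t0, t1, t5, t7}
t0 ∈ Sat(EF (EG E[(¬a ∧ r) U (r ∨ a)])) = {t0, t1, t5, t7}, so the formula holds at t0.

Yes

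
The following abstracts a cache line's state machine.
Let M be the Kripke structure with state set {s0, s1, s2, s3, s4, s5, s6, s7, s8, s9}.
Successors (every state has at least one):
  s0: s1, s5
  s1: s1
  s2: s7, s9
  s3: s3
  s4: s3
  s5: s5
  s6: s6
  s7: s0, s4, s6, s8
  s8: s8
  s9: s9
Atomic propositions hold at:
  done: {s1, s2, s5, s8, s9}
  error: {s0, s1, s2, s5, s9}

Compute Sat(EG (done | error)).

Sat(done | error) = {s0, s1, s2, s5, s8, s9}
EG (done | error): greatest fixpoint, start Z0 = {s0, s1, s2, s5, s8, s9}, keep only states in Sat with some successor in Z. Already a fixed point.
Sat(EG (done | error)) = {s0, s1, s2, s5, s8, s9}

{s0, s1, s2, s5, s8, s9}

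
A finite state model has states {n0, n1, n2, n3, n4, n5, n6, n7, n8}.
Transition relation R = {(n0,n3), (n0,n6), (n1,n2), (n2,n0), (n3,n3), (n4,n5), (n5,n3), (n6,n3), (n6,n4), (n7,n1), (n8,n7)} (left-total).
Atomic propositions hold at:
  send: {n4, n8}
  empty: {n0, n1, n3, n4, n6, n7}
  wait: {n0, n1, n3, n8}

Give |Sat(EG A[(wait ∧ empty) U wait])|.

Sat(wait ∧ empty) = {n0, n1, n3}
A[(wait ∧ empty) U wait]: least fixpoint, start Z0 = Sat(wait) = {n0, n1, n3, n8}, add states in Sat(wait ∧ empty) with every successor in Z. Already a fixed point.
Sat(A[(wait ∧ empty) U wait]) = {n0, n1, n3, n8}
EG A[(wait ∧ empty) U wait]: greatest fixpoint, start Z0 = {n0, n1, n3, n8}, keep only states in Sat with some successor in Z. Z1 = {n0, n3}; fixed.
Sat(EG A[(wait ∧ empty) U wait]) = {n0, n3}
|Sat(EG A[(wait ∧ empty) U wait])| = |{n0, n3}| = 2.

2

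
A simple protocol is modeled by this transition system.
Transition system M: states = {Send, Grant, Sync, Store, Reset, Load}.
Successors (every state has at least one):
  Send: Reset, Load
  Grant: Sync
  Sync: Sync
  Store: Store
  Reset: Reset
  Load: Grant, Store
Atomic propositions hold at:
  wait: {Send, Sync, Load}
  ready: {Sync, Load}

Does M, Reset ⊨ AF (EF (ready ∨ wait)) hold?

Sat(ready ∨ wait) = {Send, Sync, Load}
EF (ready ∨ wait): least fixpoint, start Z0 = {Send, Sync, Load}, add states with some successor in Z. Z1 = {Send, Grant, Sync, Load}; fixed.
Sat(EF (ready ∨ wait)) = {Send, Grant, Sync, Load}
AF (EF (ready ∨ wait)): least fixpoint, start Z0 = {Send, Grant, Sync, Load}, add states with every successor in Z. Already a fixed point.
Sat(AF (EF (ready ∨ wait))) = {Send, Grant, Sync, Load}
Reset ∉ Sat(AF (EF (ready ∨ wait))) = {Send, Grant, Sync, Load}, so the formula does not hold at Reset.

No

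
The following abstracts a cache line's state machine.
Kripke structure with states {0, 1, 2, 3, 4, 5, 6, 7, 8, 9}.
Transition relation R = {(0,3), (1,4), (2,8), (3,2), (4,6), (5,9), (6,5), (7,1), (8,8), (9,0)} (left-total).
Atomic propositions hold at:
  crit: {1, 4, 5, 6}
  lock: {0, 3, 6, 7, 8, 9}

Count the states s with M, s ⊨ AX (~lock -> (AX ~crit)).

8

Sat(~lock) = {1, 2, 4, 5}
Sat(~crit) = {0, 2, 3, 7, 8, 9}
Sat(AX ~crit) = {s : every successor in {0, 2, 3, 7, 8, 9}} = {0, 2, 3, 5, 8, 9}
Sat(~lock -> (AX ~crit)) = {0, 2, 3, 5, 6, 7, 8, 9}
Sat(AX (~lock -> (AX ~crit))) = {s : every successor in {0, 2, 3, 5, 6, 7, 8, 9}} = {0, 2, 3, 4, 5, 6, 8, 9}
|Sat(AX (~lock -> (AX ~crit)))| = |{0, 2, 3, 4, 5, 6, 8, 9}| = 8.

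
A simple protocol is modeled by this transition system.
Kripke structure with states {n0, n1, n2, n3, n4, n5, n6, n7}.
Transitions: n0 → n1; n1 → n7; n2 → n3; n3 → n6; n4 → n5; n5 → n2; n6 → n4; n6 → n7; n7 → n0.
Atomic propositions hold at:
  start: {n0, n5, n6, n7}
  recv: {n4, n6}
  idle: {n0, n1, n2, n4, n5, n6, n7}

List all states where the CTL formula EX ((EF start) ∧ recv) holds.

EF start: least fixpoint, start Z0 = {n0, n5, n6, n7}, add states with some successor in Z. Z1 = {n0, n1, n3, n4, n5, n6, n7}; Z2 = {n0, n1, n2, n3, n4, n5, n6, n7}; fixed.
Sat(EF start) = {n0, n1, n2, n3, n4, n5, n6, n7}
Sat((EF start) ∧ recv) = {n4, n6}
Sat(EX ((EF start) ∧ recv)) = {s : some successor in {n4, n6}} = {n3, n6}

{n3, n6}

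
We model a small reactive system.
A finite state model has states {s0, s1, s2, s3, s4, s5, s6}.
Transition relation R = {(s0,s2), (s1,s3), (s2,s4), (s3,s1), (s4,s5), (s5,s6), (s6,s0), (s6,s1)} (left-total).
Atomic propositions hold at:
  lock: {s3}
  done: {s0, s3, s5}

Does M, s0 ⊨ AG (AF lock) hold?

No

AF lock: least fixpoint, start Z0 = {s3}, add states with every successor in Z. Z1 = {s1, s3}; fixed.
Sat(AF lock) = {s1, s3}
AG (AF lock): greatest fixpoint, start Z0 = {s1, s3}, keep only states in Sat with every successor in Z. Already a fixed point.
Sat(AG (AF lock)) = {s1, s3}
s0 ∉ Sat(AG (AF lock)) = {s1, s3}, so the formula does not hold at s0.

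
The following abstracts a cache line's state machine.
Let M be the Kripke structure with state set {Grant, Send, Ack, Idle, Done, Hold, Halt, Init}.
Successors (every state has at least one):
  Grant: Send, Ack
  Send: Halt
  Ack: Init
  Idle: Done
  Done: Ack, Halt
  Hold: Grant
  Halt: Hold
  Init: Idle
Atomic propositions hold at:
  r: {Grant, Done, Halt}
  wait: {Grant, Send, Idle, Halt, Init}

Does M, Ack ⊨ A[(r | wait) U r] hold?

No

Sat(r | wait) = {Grant, Send, Idle, Done, Halt, Init}
A[(r | wait) U r]: least fixpoint, start Z0 = Sat(r) = {Grant, Done, Halt}, add states in Sat(r | wait) with every successor in Z. Z1 = {Grant, Send, Idle, Done, Halt}; Z2 = {Grant, Send, Idle, Done, Halt, Init}; fixed.
Sat(A[(r | wait) U r]) = {Grant, Send, Idle, Done, Halt, Init}
Ack ∉ Sat(A[(r | wait) U r]) = {Grant, Send, Idle, Done, Halt, Init}, so the formula does not hold at Ack.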